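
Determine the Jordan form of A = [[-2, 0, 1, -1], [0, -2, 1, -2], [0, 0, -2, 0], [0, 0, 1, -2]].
J = [[-2, 1, 0, 0], [0, -2, 1, 0], [0, 0, -2, 0], [0, 0, 0, -2]]

The characteristic polynomial is det(xI - A) = (x + 2)^4, so the eigenvalues are -2 (algebraic multiplicity 4).

For λ = -2: rank(A + 2I) = 2, rank((A + 2I)^2) = 1, rank((A + 2I)^3) = 0. The eigenspace has dimension 4 - 2 = 2, so there are 2 Jordan blocks; the rank sequence gives block sizes [3, 1].

Assembling the blocks gives the Jordan form J above.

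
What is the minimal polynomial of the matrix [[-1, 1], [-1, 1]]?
m_A(x) = x^2

The characteristic polynomial factors as x^2. The minimal polynomial is ∏(x - λ)^{k_λ} where k_λ is the size of the largest Jordan block at λ.

For λ = 0: rank(A) = 1, and the largest Jordan block has size 2 (the smallest k with rank(A^k) = rank(A^(k+1))).

So m_A(x) = x^2.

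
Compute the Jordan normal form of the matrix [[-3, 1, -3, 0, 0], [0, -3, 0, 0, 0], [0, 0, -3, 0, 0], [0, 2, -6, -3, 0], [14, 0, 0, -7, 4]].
The characteristic polynomial is det(xI - A) = (x - 4)(x + 3)^4, so the eigenvalues are -3 (algebraic multiplicity 4), 4 (algebraic multiplicity 1).

For λ = -3: rank(A + 3I) = 2, rank((A + 3I)^2) = 1. The eigenspace has dimension 5 - 2 = 3, so there are 3 Jordan blocks; the rank sequence gives block sizes [2, 1, 1].

For λ = 4: algebraic multiplicity 1 gives one 1×1 block.

Assembling the blocks gives the Jordan form J above.

J = [[-3, 1, 0, 0, 0], [0, -3, 0, 0, 0], [0, 0, -3, 0, 0], [0, 0, 0, -3, 0], [0, 0, 0, 0, 4]]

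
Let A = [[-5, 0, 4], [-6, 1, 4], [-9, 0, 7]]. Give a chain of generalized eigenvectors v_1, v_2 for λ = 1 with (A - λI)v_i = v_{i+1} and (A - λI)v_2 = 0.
v_1 = [[1, 1, 2]]^T, v_2 = [[2, 2, 3]]^T

We seek v_1 ∈ ker((A - I)^2) \ ker(A - I), then set v_{i+1} = (A - I) v_i.

One such chain is v_1 = [[1, 1, 2]]^T, v_2 = [[2, 2, 3]]^T. Check: (A - I) v_2 = [[0, 0, 0]]^T = 0.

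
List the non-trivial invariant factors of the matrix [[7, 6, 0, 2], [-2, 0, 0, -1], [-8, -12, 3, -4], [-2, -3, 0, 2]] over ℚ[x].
x - 3, x - 3, (x - 3)^2

The Jordan structure of A has elementary divisors (x - 3)^2, (x - 3), (x - 3). Arranging the block sizes at each eigenvalue in decreasing order and taking row products gives the invariant factors.

Invariant factors (smallest first, each dividing the next): x - 3, x - 3, (x - 3)^2.

Check: the last factor (x - 3)^2 is the minimal polynomial, and the product (x - 3)^4 is the characteristic polynomial.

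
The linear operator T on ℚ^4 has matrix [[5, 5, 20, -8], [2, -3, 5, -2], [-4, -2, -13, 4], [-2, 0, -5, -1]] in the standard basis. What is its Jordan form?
The characteristic polynomial is det(xI - A) = (x + 3)^4, so the eigenvalues are -3 (algebraic multiplicity 4).

For λ = -3: rank(A + 3I) = 2, rank((A + 3I)^2) = 1, rank((A + 3I)^3) = 0. The eigenspace has dimension 4 - 2 = 2, so there are 2 Jordan blocks; the rank sequence gives block sizes [3, 1].

Assembling the blocks gives the Jordan form J above.

J = [[-3, 1, 0, 0], [0, -3, 1, 0], [0, 0, -3, 0], [0, 0, 0, -3]]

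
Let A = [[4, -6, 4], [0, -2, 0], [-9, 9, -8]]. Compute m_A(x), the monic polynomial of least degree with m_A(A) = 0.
The characteristic polynomial factors as (x + 2)^3. The minimal polynomial is ∏(x - λ)^{k_λ} where k_λ is the size of the largest Jordan block at λ.

For λ = -2: rank(A + 2I) = 1, and the largest Jordan block has size 2 (the smallest k with rank((A + 2I)^k) = rank((A + 2I)^(k+1))).

So m_A(x) = (x + 2)^2.

m_A(x) = (x + 2)^2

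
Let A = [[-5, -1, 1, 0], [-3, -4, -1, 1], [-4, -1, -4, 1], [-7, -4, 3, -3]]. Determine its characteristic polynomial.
xI - A = [[x + 5, 1, -1, 0], [3, x + 4, 1, -1], [4, 1, x + 4, -1], [7, 4, -3, x + 3]].

Expanding det(xI - A) along the first row:
det(xI - A) = + (x + 5)·det([[x + 4, 1, -1], [1, x + 4, -1], [4, -3, x + 3]]) - (1)·det([[3, 1, -1], [4, x + 4, -1], [7, -3, x + 3]]) + (-1)·det([[3, x + 4, -1], [4, 1, -1], [7, 4, x + 3]]) - (0)·det([[3, x + 4, 1], [4, 1, x + 4], [7, 4, -3]]).

Evaluating gives χ_A(x) = x^4 + 16x^3 + 96x^2 + 256x + 256 = (x + 4)^4.

χ_A(x) = (x + 4)^4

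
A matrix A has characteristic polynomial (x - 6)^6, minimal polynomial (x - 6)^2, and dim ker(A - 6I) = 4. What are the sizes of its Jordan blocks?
λ = 6: algebraic multiplicity 6 (exponent in χ_A), largest block size 2 (exponent in m_A), 4 blocks (geometric multiplicity). These force block sizes [2, 2, 1, 1].

Jordan blocks: (6, 2), (6, 2), (6, 1), (6, 1)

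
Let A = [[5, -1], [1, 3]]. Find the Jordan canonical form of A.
The characteristic polynomial is det(xI - A) = (x - 4)^2, so the eigenvalues are 4 (algebraic multiplicity 2).

For λ = 4: rank(A - 4I) = 1, rank((A - 4I)^2) = 0. The eigenspace has dimension 2 - 1 = 1, so there is 1 Jordan block; the rank sequence gives block sizes [2].

Assembling the blocks gives the Jordan form J above.

J = [[4, 1], [0, 4]]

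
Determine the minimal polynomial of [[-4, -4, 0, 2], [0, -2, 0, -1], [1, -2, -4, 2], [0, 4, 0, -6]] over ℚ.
m_A(x) = (x + 4)^2

The characteristic polynomial factors as (x + 4)^4. The minimal polynomial is ∏(x - λ)^{k_λ} where k_λ is the size of the largest Jordan block at λ.

For λ = -4: rank(A + 4I) = 2, and the largest Jordan block has size 2 (the smallest k with rank((A + 4I)^k) = rank((A + 4I)^(k+1))).

So m_A(x) = (x + 4)^2.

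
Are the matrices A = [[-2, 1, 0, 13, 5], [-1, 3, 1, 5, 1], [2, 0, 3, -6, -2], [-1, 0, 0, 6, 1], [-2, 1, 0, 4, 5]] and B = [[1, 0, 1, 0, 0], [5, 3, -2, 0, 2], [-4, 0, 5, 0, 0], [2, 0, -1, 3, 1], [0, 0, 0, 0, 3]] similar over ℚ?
Yes.

Two matrices over a field are similar if and only if they have the same invariant factors.

Both A and B have characteristic polynomial (x - 3)^5 and minimal polynomial (x - 3)^3. Computing further, both have invariant factors (x - 3)^2, (x - 3)^3. Hence A and B are similar.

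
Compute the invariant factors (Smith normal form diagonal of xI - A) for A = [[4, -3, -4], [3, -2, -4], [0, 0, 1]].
The Jordan structure of A has elementary divisors (x - 1)^2, (x - 1). Arranging the block sizes at each eigenvalue in decreasing order and taking row products gives the invariant factors.

Invariant factors (smallest first, each dividing the next): x - 1, (x - 1)^2.

Check: the last factor (x - 1)^2 is the minimal polynomial, and the product (x - 1)^3 is the characteristic polynomial.

x - 1, (x - 1)^2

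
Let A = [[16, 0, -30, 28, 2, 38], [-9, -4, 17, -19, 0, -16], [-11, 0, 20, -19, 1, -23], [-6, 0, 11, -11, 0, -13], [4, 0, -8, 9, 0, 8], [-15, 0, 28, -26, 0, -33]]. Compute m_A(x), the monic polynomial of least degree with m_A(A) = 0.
The characteristic polynomial factors as (x + 1)^4(x + 4)^2. The minimal polynomial is ∏(x - λ)^{k_λ} where k_λ is the size of the largest Jordan block at λ.

For λ = -4: rank(A + 4I) = 4, and the largest Jordan block has size 1 (the smallest k with rank((A + 4I)^k) = rank((A + 4I)^(k+1))).
For λ = -1: rank(A + I) = 4, and the largest Jordan block has size 3 (the smallest k with rank((A + I)^k) = rank((A + I)^(k+1))).

So m_A(x) = (x + 1)^3(x + 4).

m_A(x) = (x + 1)^3(x + 4)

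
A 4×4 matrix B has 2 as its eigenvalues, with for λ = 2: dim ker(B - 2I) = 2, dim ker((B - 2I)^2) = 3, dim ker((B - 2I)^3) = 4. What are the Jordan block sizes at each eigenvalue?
λ = 2: successive nullity increments [2, 1, 1] count blocks of size ≥ k; block sizes are [3, 1].

Jordan blocks: (2, 3), (2, 1)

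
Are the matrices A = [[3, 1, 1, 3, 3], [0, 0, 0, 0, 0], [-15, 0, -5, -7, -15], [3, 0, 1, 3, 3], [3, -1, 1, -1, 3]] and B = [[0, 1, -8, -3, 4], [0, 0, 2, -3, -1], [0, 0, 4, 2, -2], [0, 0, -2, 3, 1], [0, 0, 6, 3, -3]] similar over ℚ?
Yes.

Two matrices over a field are similar if and only if they have the same invariant factors.

Both A and B have characteristic polynomial x^3(x - 2)^2 and minimal polynomial x^2(x - 2)^2. Computing further, both have invariant factors x, x^2(x - 2)^2. Hence A and B are similar.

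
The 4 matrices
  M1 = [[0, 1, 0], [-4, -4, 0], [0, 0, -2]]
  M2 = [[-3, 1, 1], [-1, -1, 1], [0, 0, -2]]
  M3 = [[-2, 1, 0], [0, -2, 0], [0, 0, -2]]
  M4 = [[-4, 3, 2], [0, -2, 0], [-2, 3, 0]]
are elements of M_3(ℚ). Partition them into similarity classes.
1 class: {M1, M2, M3, M4}

Characteristic polynomials: χ_{M1} = (x + 2)^3, χ_{M2} = (x + 2)^3, χ_{M3} = (x + 2)^3, χ_{M4} = (x + 2)^3.

{M1, M2, M3, M4}: invariant factors x + 2, (x + 2)^2.

Matrices are similar if and only if their invariant-factor lists agree; the partition into similarity classes is {M1, M2, M3, M4}.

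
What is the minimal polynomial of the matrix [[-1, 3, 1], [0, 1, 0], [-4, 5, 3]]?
The characteristic polynomial factors as (x - 1)^3. The minimal polynomial is ∏(x - λ)^{k_λ} where k_λ is the size of the largest Jordan block at λ.

For λ = 1: rank(A - I) = 2, and the largest Jordan block has size 3 (the smallest k with rank((A - I)^k) = rank((A - I)^(k+1))).

So m_A(x) = (x - 1)^3.

m_A(x) = (x - 1)^3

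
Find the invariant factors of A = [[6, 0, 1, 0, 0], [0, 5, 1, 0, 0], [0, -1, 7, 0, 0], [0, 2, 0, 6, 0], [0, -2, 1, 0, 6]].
x - 6, x - 6, (x - 6)^3

The Jordan structure of A has elementary divisors (x - 6)^3, (x - 6), (x - 6). Arranging the block sizes at each eigenvalue in decreasing order and taking row products gives the invariant factors.

Invariant factors (smallest first, each dividing the next): x - 6, x - 6, (x - 6)^3.

Check: the last factor (x - 6)^3 is the minimal polynomial, and the product (x - 6)^5 is the characteristic polynomial.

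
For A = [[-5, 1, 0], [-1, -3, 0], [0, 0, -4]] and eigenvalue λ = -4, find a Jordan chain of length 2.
We seek v_1 ∈ ker((A + 4I)^2) \ ker(A + 4I), then set v_{i+1} = (A + 4I) v_i.

One such chain is v_1 = [[-5, -4, 2]]^T, v_2 = [[1, 1, 0]]^T. Check: (A + 4I) v_2 = [[0, 0, 0]]^T = 0.

v_1 = [[-5, -4, 2]]^T, v_2 = [[1, 1, 0]]^T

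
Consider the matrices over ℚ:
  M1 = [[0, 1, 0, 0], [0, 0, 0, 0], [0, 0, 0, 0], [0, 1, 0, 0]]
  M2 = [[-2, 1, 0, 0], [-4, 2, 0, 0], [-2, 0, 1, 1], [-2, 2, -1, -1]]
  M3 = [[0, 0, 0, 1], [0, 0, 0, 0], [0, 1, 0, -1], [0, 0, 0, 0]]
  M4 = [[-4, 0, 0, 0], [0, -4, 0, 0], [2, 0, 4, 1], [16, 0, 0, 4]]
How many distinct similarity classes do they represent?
3 classes: {M1}, {M2, M3}, {M4}

Characteristic polynomials: χ_{M1} = x^4, χ_{M2} = x^4, χ_{M3} = x^4, χ_{M4} = (x - 4)^2(x + 4)^2.

{M1}: invariant factors x, x, x^2.

{M2, M3}: invariant factors x^2, x^2.

{M4}: invariant factors x + 4, (x - 4)^2(x + 4).

Matrices are similar if and only if their invariant-factor lists agree; the partition into similarity classes is {M1}, {M2, M3}, {M4}.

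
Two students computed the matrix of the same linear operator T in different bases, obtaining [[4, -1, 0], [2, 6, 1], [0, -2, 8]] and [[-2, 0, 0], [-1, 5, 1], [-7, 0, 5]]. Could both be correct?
trace(A) = 18 but trace(B) = 8. The trace is a similarity invariant, so A and B are not similar.

No.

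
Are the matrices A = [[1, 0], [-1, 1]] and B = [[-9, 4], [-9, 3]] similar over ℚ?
No.

trace(A) = 2 but trace(B) = -6. The trace is a similarity invariant, so A and B are not similar.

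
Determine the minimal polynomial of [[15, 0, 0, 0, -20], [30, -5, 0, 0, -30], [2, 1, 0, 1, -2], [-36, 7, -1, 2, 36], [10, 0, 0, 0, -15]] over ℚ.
The characteristic polynomial factors as (x - 5)(x - 1)^2(x + 5)^2. The minimal polynomial is ∏(x - λ)^{k_λ} where k_λ is the size of the largest Jordan block at λ.

For λ = -5: rank(A + 5I) = 3, and the largest Jordan block has size 1 (the smallest k with rank((A + 5I)^k) = rank((A + 5I)^(k+1))).
For λ = 1: rank(A - I) = 4, and the largest Jordan block has size 2 (the smallest k with rank((A - I)^k) = rank((A - I)^(k+1))).
For λ = 5: rank(A - 5I) = 4, and the largest Jordan block has size 1 (the smallest k with rank((A - 5I)^k) = rank((A - 5I)^(k+1))).

So m_A(x) = (x - 5)(x - 1)^2(x + 5).

m_A(x) = (x - 5)(x - 1)^2(x + 5)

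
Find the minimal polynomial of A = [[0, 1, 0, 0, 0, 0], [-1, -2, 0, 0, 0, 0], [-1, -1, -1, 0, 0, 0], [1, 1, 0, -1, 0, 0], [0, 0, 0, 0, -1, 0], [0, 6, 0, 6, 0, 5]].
m_A(x) = (x - 5)(x + 1)^2

The characteristic polynomial factors as (x - 5)(x + 1)^5. The minimal polynomial is ∏(x - λ)^{k_λ} where k_λ is the size of the largest Jordan block at λ.

For λ = -1: rank(A + I) = 2, and the largest Jordan block has size 2 (the smallest k with rank((A + I)^k) = rank((A + I)^(k+1))).
For λ = 5: rank(A - 5I) = 5, and the largest Jordan block has size 1 (the smallest k with rank((A - 5I)^k) = rank((A - 5I)^(k+1))).

So m_A(x) = (x - 5)(x + 1)^2.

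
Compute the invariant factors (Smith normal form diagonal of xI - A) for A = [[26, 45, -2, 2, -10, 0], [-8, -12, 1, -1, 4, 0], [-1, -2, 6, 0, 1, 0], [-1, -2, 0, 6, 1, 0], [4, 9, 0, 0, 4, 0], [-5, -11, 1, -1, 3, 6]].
The Jordan structure of A has elementary divisors (x - 6)^3, (x - 6)^2, (x - 6). Arranging the block sizes at each eigenvalue in decreasing order and taking row products gives the invariant factors.

Invariant factors (smallest first, each dividing the next): x - 6, (x - 6)^2, (x - 6)^3.

Check: the last factor (x - 6)^3 is the minimal polynomial, and the product (x - 6)^6 is the characteristic polynomial.

x - 6, (x - 6)^2, (x - 6)^3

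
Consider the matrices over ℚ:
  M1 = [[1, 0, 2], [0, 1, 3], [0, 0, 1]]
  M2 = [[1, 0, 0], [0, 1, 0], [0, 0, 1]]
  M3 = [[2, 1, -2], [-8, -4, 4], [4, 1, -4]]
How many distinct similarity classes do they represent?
Characteristic polynomials: χ_{M1} = (x - 1)^3, χ_{M2} = (x - 1)^3, χ_{M3} = (x + 2)^3.

{M1}: invariant factors x - 1, (x - 1)^2.

{M2}: invariant factors x - 1, x - 1, x - 1.

{M3}: invariant factors x + 2, (x + 2)^2.

Matrices are similar if and only if their invariant-factor lists agree; the partition into similarity classes is {M1}, {M2}, {M3}.

3 classes: {M1}, {M2}, {M3}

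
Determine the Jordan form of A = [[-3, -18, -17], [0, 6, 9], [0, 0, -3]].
J = [[-3, 1, 0], [0, -3, 0], [0, 0, 6]]

The characteristic polynomial is det(xI - A) = (x - 6)(x + 3)^2, so the eigenvalues are -3 (algebraic multiplicity 2), 6 (algebraic multiplicity 1).

For λ = -3: rank(A + 3I) = 2, rank((A + 3I)^2) = 1. The eigenspace has dimension 3 - 2 = 1, so there is 1 Jordan block; the rank sequence gives block sizes [2].

For λ = 6: algebraic multiplicity 1 gives one 1×1 block.

Assembling the blocks gives the Jordan form J above.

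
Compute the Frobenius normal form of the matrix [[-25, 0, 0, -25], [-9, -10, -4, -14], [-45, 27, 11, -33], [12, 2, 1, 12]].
R = [[0, 0, 0, -25], [1, 0, 0, -60], [0, 1, 0, -46], [0, 0, 1, -12]]

The invariant factors of A (the non-unit diagonal entries of the Smith normal form of xI - A over ℚ[x]) are (x + 1)^2(x + 5)^2, each dividing the next. The characteristic polynomial is their product, (x + 1)^2(x + 5)^2.

The rational canonical form is the block-diagonal matrix of companion matrices C(f_i):
R = [[0, 0, 0, -25], [1, 0, 0, -60], [0, 1, 0, -46], [0, 0, 1, -12]].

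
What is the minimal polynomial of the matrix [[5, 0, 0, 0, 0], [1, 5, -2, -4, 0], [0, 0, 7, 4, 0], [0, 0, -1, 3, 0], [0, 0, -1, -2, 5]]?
m_A(x) = (x - 5)^2

The characteristic polynomial factors as (x - 5)^5. The minimal polynomial is ∏(x - λ)^{k_λ} where k_λ is the size of the largest Jordan block at λ.

For λ = 5: rank(A - 5I) = 2, and the largest Jordan block has size 2 (the smallest k with rank((A - 5I)^k) = rank((A - 5I)^(k+1))).

So m_A(x) = (x - 5)^2.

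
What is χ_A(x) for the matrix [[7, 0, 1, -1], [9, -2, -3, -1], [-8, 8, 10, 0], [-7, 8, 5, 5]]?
χ_A(x) = (x - 6)^3(x - 2)

xI - A = [[x - 7, 0, -1, 1], [-9, x + 2, 3, 1], [8, -8, x - 10, 0], [7, -8, -5, x - 5]].

Expanding det(xI - A) along the first row:
det(xI - A) = + (x - 7)·det([[x + 2, 3, 1], [-8, x - 10, 0], [-8, -5, x - 5]]) - (0)·det([[-9, 3, 1], [8, x - 10, 0], [7, -5, x - 5]]) + (-1)·det([[-9, x + 2, 1], [8, -8, 0], [7, -8, x - 5]]) - (1)·det([[-9, x + 2, 3], [8, -8, x - 10], [7, -8, -5]]).

Evaluating gives χ_A(x) = x^4 - 20x^3 + 144x^2 - 432x + 432 = (x - 6)^3(x - 2).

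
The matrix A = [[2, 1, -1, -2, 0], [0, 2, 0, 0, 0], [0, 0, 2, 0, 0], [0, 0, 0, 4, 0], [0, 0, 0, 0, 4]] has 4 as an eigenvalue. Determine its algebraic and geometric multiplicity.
The characteristic polynomial is (x - 4)^2(x - 2)^3, so the factor x - 4 appears with exponent 2: the algebraic multiplicity is 2.

rank(A - 4I) = 3, so the eigenspace has dimension 5 - 3 = 2: the geometric multiplicity is 2.

algebraic multiplicity 2, geometric multiplicity 2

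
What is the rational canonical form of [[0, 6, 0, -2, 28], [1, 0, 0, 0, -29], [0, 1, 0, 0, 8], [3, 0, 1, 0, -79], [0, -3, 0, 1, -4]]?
R = [[0, 0, 0, 0, 20], [1, 0, 0, 0, -31], [0, 1, 0, 0, 8], [0, 0, 1, 0, 8], [0, 0, 0, 1, -4]]

The invariant factors of A (the non-unit diagonal entries of the Smith normal form of xI - A over ℚ[x]) are (x - 1)(x + 5)(x^3 - 3x + 4), each dividing the next. The characteristic polynomial is their product, (x - 1)(x + 5)(x^3 - 3x + 4).

The rational canonical form is the block-diagonal matrix of companion matrices C(f_i):
R = [[0, 0, 0, 0, 20], [1, 0, 0, 0, -31], [0, 1, 0, 0, 8], [0, 0, 1, 0, 8], [0, 0, 0, 1, -4]].

Note the characteristic polynomial does not split into linear factors over ℚ, so A has no Jordan form over ℚ; the rational canonical form exists over any field.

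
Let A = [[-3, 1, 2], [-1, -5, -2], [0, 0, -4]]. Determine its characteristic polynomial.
χ_A(x) = (x + 4)^3

xI - A = [[x + 3, -1, -2], [1, x + 5, 2], [0, 0, x + 4]].

Expanding det(xI - A) along the first row:
det(xI - A) = + (x + 3)·det([[x + 5, 2], [0, x + 4]]) - (-1)·det([[1, 2], [0, x + 4]]) + (-2)·det([[1, x + 5], [0, 0]]).

Evaluating gives χ_A(x) = x^3 + 12x^2 + 48x + 64 = (x + 4)^3.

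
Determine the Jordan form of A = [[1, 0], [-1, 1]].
The characteristic polynomial is det(xI - A) = (x - 1)^2, so the eigenvalues are 1 (algebraic multiplicity 2).

For λ = 1: rank(A - I) = 1, rank((A - I)^2) = 0. The eigenspace has dimension 2 - 1 = 1, so there is 1 Jordan block; the rank sequence gives block sizes [2].

Assembling the blocks gives the Jordan form J above.

J = [[1, 1], [0, 1]]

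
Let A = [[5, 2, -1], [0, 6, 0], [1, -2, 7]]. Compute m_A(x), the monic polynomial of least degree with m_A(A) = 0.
The characteristic polynomial factors as (x - 6)^3. The minimal polynomial is ∏(x - λ)^{k_λ} where k_λ is the size of the largest Jordan block at λ.

For λ = 6: rank(A - 6I) = 1, and the largest Jordan block has size 2 (the smallest k with rank((A - 6I)^k) = rank((A - 6I)^(k+1))).

So m_A(x) = (x - 6)^2.

m_A(x) = (x - 6)^2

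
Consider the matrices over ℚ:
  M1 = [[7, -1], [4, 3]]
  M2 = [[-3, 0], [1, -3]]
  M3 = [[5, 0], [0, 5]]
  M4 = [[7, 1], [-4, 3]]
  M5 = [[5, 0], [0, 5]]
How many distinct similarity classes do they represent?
Characteristic polynomials: χ_{M1} = (x - 5)^2, χ_{M2} = (x + 3)^2, χ_{M3} = (x - 5)^2, χ_{M4} = (x - 5)^2, χ_{M5} = (x - 5)^2.

{M1, M4}: invariant factors (x - 5)^2.

{M2}: invariant factors (x + 3)^2.

{M3, M5}: invariant factors x - 5, x - 5.

Matrices are similar if and only if their invariant-factor lists agree; the partition into similarity classes is {M1, M4}, {M2}, {M3, M5}.

3 classes: {M1, M4}, {M2}, {M3, M5}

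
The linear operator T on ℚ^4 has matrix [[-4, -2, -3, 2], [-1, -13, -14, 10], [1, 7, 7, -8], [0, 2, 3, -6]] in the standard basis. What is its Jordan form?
J = [[-4, 1, 0, 0], [0, -4, 1, 0], [0, 0, -4, 0], [0, 0, 0, -4]]

The characteristic polynomial is det(xI - A) = (x + 4)^4, so the eigenvalues are -4 (algebraic multiplicity 4).

For λ = -4: rank(A + 4I) = 2, rank((A + 4I)^2) = 1, rank((A + 4I)^3) = 0. The eigenspace has dimension 4 - 2 = 2, so there are 2 Jordan blocks; the rank sequence gives block sizes [3, 1].

Assembling the blocks gives the Jordan form J above.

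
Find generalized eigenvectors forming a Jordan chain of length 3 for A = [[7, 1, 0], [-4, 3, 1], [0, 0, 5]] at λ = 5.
We seek v_1 ∈ ker((A - 5I)^3) \ ker((A - 5I)^2), then set v_{i+1} = (A - 5I) v_i.

One such chain is v_1 = [[2, -4, 1]]^T, v_2 = [[0, 1, 0]]^T, v_3 = [[1, -2, 0]]^T. Check: (A - 5I) v_3 = [[0, 0, 0]]^T = 0.

v_1 = [[2, -4, 1]]^T, v_2 = [[0, 1, 0]]^T, v_3 = [[1, -2, 0]]^T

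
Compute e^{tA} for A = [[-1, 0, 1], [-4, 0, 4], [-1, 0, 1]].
A has Jordan form J = [[0, 1, 0], [0, 0, 0], [0, 0, 0]] with A = PJP^{-1}, so e^{tA} = P e^{tJ} P^{-1}.

For a Jordan block J_k(λ), e^{tJ_k(λ)} = e^{λt} · (I + tN + t^2 N^2/2! + ... + t^{k-1} N^{k-1}/(k-1)!) where N is the nilpotent superdiagonal part.

Assembling the blocks and conjugating back gives the entries of e^{tA} as shown above.

e^{tA} = [[1 - t, 0, t], [-4*t, 1, 4*t], [-t, 0, t + 1]]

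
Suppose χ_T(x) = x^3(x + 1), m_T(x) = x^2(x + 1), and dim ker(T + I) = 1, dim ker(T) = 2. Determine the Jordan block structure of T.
λ = -1: algebraic multiplicity 1 (exponent in χ_T), largest block size 1 (exponent in m_T), 1 block (geometric multiplicity). This forces block sizes [1].
λ = 0: algebraic multiplicity 3 (exponent in χ_T), largest block size 2 (exponent in m_T), 2 blocks (geometric multiplicity). These force block sizes [2, 1].

Jordan blocks: (-1, 1), (0, 2), (0, 1)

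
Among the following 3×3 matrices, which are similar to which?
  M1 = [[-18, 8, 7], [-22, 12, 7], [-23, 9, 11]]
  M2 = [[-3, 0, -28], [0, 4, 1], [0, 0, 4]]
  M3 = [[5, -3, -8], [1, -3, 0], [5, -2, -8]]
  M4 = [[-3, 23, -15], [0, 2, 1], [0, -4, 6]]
Characteristic polynomials: χ_{M1} = (x - 4)^2(x + 3), χ_{M2} = (x - 4)^2(x + 3), χ_{M3} = (x + 2)^3, χ_{M4} = (x - 4)^2(x + 3).

{M1, M2, M4}: invariant factors (x - 4)^2(x + 3).

{M3}: invariant factors (x + 2)^3.

Matrices are similar if and only if their invariant-factor lists agree; the partition into similarity classes is {M1, M2, M4}, {M3}.

2 classes: {M1, M2, M4}, {M3}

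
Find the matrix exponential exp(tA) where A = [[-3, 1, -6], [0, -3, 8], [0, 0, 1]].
e^{tA} = [[e^{-3*t}, t*e^{-3*t}, (-2*t - e^{4*t} + 1)*e^{-3*t}], [0, e^{-3*t}, 2*e^{t} - 2*e^{-3*t}], [0, 0, e^{t}]]

A has Jordan form J = [[-3, 1, 0], [0, -3, 0], [0, 0, 1]] with A = PJP^{-1}, so e^{tA} = P e^{tJ} P^{-1}.

For a Jordan block J_k(λ), e^{tJ_k(λ)} = e^{λt} · (I + tN + t^2 N^2/2! + ... + t^{k-1} N^{k-1}/(k-1)!) where N is the nilpotent superdiagonal part.

Assembling the blocks and conjugating back gives the entries of e^{tA} as shown above.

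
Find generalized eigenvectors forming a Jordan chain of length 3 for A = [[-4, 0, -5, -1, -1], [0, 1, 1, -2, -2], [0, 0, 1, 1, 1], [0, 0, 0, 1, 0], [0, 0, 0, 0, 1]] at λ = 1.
v_1 = [[0, -1, 0, 1, 0]]^T, v_2 = [[-1, -2, 1, 0, 0]]^T, v_3 = [[0, 1, 0, 0, 0]]^T

We seek v_1 ∈ ker((A - I)^3) \ ker((A - I)^2), then set v_{i+1} = (A - I) v_i.

One such chain is v_1 = [[0, -1, 0, 1, 0]]^T, v_2 = [[-1, -2, 1, 0, 0]]^T, v_3 = [[0, 1, 0, 0, 0]]^T. Check: (A - I) v_3 = [[0, 0, 0, 0, 0]]^T = 0.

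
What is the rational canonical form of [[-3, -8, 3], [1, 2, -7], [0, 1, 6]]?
R = [[0, 0, -6], [1, 0, -3], [0, 1, 5]]

The invariant factors of A (the non-unit diagonal entries of the Smith normal form of xI - A over ℚ[x]) are (x - 2)(x^2 - 3x - 3), each dividing the next. The characteristic polynomial is their product, (x - 2)(x^2 - 3x - 3).

The rational canonical form is the block-diagonal matrix of companion matrices C(f_i):
R = [[0, 0, -6], [1, 0, -3], [0, 1, 5]].

Note the characteristic polynomial does not split into linear factors over ℚ, so A has no Jordan form over ℚ; the rational canonical form exists over any field.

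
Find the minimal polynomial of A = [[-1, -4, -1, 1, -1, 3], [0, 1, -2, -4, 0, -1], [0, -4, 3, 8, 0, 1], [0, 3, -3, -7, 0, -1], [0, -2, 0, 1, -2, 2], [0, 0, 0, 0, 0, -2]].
m_A(x) = (x + 1)^2(x + 2)^2

The characteristic polynomial factors as (x + 1)^4(x + 2)^2. The minimal polynomial is ∏(x - λ)^{k_λ} where k_λ is the size of the largest Jordan block at λ.

For λ = -2: rank(A + 2I) = 5, and the largest Jordan block has size 2 (the smallest k with rank((A + 2I)^k) = rank((A + 2I)^(k+1))).
For λ = -1: rank(A + I) = 4, and the largest Jordan block has size 2 (the smallest k with rank((A + I)^k) = rank((A + I)^(k+1))).

So m_A(x) = (x + 1)^2(x + 2)^2.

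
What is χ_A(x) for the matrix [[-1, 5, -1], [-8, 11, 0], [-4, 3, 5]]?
xI - A = [[x + 1, -5, 1], [8, x - 11, 0], [4, -3, x - 5]].

Expanding det(xI - A) along the first row:
det(xI - A) = + (x + 1)·det([[x - 11, 0], [-3, x - 5]]) - (-5)·det([[8, 0], [4, x - 5]]) + (1)·det([[8, x - 11], [4, -3]]).

Evaluating gives χ_A(x) = x^3 - 15x^2 + 75x - 125 = (x - 5)^3.

χ_A(x) = (x - 5)^3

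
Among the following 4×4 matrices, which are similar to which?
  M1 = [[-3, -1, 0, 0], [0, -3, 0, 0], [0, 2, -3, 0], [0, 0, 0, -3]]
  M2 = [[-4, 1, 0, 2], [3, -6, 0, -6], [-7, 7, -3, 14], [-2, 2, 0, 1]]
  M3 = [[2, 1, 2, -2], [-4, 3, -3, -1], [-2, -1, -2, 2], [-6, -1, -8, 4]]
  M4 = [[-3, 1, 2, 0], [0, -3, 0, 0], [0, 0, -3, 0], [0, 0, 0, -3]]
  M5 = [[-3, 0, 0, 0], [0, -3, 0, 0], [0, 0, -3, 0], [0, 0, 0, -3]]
3 classes: {M1, M2, M4}, {M3}, {M5}

Characteristic polynomials: χ_{M1} = (x + 3)^4, χ_{M2} = (x + 3)^4, χ_{M3} = x(x - 3)(x - 2)^2, χ_{M4} = (x + 3)^4, χ_{M5} = (x + 3)^4.

{M1, M2, M4}: invariant factors x + 3, x + 3, (x + 3)^2.

{M3}: invariant factors x(x - 3)(x - 2)^2.

{M5}: invariant factors x + 3, x + 3, x + 3, x + 3.

Matrices are similar if and only if their invariant-factor lists agree; the partition into similarity classes is {M1, M2, M4}, {M3}, {M5}.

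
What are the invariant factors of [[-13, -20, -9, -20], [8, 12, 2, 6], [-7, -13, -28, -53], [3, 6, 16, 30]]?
The Jordan structure of A has elementary divisors (x + 2), (x - 1)^3. Arranging the block sizes at each eigenvalue in decreasing order and taking row products gives the invariant factors.

Invariant factors (smallest first, each dividing the next): (x - 1)^3(x + 2).

Check: the last factor (x - 1)^3(x + 2) is the minimal polynomial, and the product (x - 1)^3(x + 2) is the characteristic polynomial.

(x - 1)^3(x + 2)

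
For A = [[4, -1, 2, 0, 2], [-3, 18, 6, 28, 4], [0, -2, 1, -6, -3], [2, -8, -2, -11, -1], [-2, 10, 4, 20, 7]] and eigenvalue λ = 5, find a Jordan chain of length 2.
We seek v_1 ∈ ker((A - 5I)^2) \ ker(A - 5I), then set v_{i+1} = (A - 5I) v_i.

One such chain is v_1 = [[0, 0, -1, 0, 1]]^T, v_2 = [[0, -2, 1, 1, -2]]^T. Check: (A - 5I) v_2 = [[0, 0, 0, 0, 0]]^T = 0.

v_1 = [[0, 0, -1, 0, 1]]^T, v_2 = [[0, -2, 1, 1, -2]]^T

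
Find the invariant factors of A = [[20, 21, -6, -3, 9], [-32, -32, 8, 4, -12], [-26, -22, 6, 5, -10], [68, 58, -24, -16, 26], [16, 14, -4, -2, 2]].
x + 4, (x + 4)^2, (x + 4)^2

The Jordan structure of A has elementary divisors (x + 4)^2, (x + 4)^2, (x + 4). Arranging the block sizes at each eigenvalue in decreasing order and taking row products gives the invariant factors.

Invariant factors (smallest first, each dividing the next): x + 4, (x + 4)^2, (x + 4)^2.

Check: the last factor (x + 4)^2 is the minimal polynomial, and the product (x + 4)^5 is the characteristic polynomial.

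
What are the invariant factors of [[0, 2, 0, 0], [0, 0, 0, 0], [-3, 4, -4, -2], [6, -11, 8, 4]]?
x^2, x^2

The Jordan structure of A has elementary divisors x^2, x^2. Arranging the block sizes at each eigenvalue in decreasing order and taking row products gives the invariant factors.

Invariant factors (smallest first, each dividing the next): x^2, x^2.

Check: the last factor x^2 is the minimal polynomial, and the product x^4 is the characteristic polynomial.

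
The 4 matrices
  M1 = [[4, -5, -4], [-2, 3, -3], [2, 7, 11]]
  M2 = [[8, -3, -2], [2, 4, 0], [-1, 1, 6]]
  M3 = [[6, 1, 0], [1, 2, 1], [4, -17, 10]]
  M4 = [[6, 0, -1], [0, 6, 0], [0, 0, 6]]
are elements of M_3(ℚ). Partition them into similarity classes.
2 classes: {M1, M2, M3}, {M4}

Characteristic polynomials: χ_{M1} = (x - 6)^3, χ_{M2} = (x - 6)^3, χ_{M3} = (x - 6)^3, χ_{M4} = (x - 6)^3.

{M1, M2, M3}: invariant factors (x - 6)^3.

{M4}: invariant factors x - 6, (x - 6)^2.

Matrices are similar if and only if their invariant-factor lists agree; the partition into similarity classes is {M1, M2, M3}, {M4}.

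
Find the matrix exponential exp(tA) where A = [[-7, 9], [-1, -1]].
A has Jordan form J = [[-4, 1], [0, -4]] with A = PJP^{-1}, so e^{tA} = P e^{tJ} P^{-1}.

For a Jordan block J_k(λ), e^{tJ_k(λ)} = e^{λt} · (I + tN + t^2 N^2/2! + ... + t^{k-1} N^{k-1}/(k-1)!) where N is the nilpotent superdiagonal part.

Assembling the blocks and conjugating back gives the entries of e^{tA} as shown above.

e^{tA} = [[(1 - 3*t)*e^{-4*t}, 9*t*e^{-4*t}], [-t*e^{-4*t}, (3*t + 1)*e^{-4*t}]]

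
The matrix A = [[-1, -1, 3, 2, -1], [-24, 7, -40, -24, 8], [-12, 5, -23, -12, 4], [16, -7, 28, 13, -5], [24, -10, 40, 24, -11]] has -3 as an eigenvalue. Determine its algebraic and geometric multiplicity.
algebraic multiplicity 5, geometric multiplicity 2

The characteristic polynomial is (x + 3)^5, so the factor x + 3 appears with exponent 5: the algebraic multiplicity is 5.

rank(A + 3I) = 3, so the eigenspace has dimension 5 - 3 = 2: the geometric multiplicity is 2.

Since 2 < 5, A is not diagonalizable.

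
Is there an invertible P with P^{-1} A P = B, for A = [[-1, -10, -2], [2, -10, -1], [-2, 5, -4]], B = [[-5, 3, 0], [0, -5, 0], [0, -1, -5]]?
Yes.

Two matrices over a field are similar if and only if they have the same invariant factors.

Both A and B have characteristic polynomial (x + 5)^3 and minimal polynomial (x + 5)^2. Computing further, both have invariant factors x + 5, (x + 5)^2. Hence A and B are similar.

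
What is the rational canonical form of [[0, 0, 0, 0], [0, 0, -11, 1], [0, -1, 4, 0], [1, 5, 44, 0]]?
R = [[0, 0, 0, 0], [1, 0, 0, -64], [0, 1, 0, 16], [0, 0, 1, 4]]

The invariant factors of A (the non-unit diagonal entries of the Smith normal form of xI - A over ℚ[x]) are x(x - 4)^2(x + 4), each dividing the next. The characteristic polynomial is their product, x(x - 4)^2(x + 4).

The rational canonical form is the block-diagonal matrix of companion matrices C(f_i):
R = [[0, 0, 0, 0], [1, 0, 0, -64], [0, 1, 0, 16], [0, 0, 1, 4]].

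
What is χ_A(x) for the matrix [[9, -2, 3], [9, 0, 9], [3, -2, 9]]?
χ_A(x) = (x - 6)^3

xI - A = [[x - 9, 2, -3], [-9, x, -9], [-3, 2, x - 9]].

Expanding det(xI - A) along the first row:
det(xI - A) = + (x - 9)·det([[x, -9], [2, x - 9]]) - (2)·det([[-9, -9], [-3, x - 9]]) + (-3)·det([[-9, x], [-3, 2]]).

Evaluating gives χ_A(x) = x^3 - 18x^2 + 108x - 216 = (x - 6)^3.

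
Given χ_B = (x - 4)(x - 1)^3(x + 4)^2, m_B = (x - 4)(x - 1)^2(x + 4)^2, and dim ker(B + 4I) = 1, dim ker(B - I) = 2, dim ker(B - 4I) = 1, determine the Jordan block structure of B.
λ = -4: algebraic multiplicity 2 (exponent in χ_B), largest block size 2 (exponent in m_B), 1 block (geometric multiplicity). This forces block sizes [2].
λ = 1: algebraic multiplicity 3 (exponent in χ_B), largest block size 2 (exponent in m_B), 2 blocks (geometric multiplicity). These force block sizes [2, 1].
λ = 4: algebraic multiplicity 1 (exponent in χ_B), largest block size 1 (exponent in m_B), 1 block (geometric multiplicity). This forces block sizes [1].

Jordan blocks: (-4, 2), (1, 2), (1, 1), (4, 1)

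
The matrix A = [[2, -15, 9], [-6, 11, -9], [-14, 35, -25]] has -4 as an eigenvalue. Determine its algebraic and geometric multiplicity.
The characteristic polynomial is (x + 4)^3, so the factor x + 4 appears with exponent 3: the algebraic multiplicity is 3.

rank(A + 4I) = 1, so the eigenspace has dimension 3 - 1 = 2: the geometric multiplicity is 2.

Since 2 < 3, A is not diagonalizable.

algebraic multiplicity 3, geometric multiplicity 2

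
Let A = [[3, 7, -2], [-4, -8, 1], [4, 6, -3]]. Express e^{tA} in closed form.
A has Jordan form J = [[-3, 1, 0], [0, -3, 0], [0, 0, -2]] with A = PJP^{-1}, so e^{tA} = P e^{tJ} P^{-1}.

For a Jordan block J_k(λ), e^{tJ_k(λ)} = e^{λt} · (I + tN + t^2 N^2/2! + ... + t^{k-1} N^{k-1}/(k-1)!) where N is the nilpotent superdiagonal part.

Assembling the blocks and conjugating back gives the entries of e^{tA} as shown above.

e^{tA} = [[(6*t + 1)*e^{-3*t}, (12*t - 5*e^{t} + 5)*e^{-3*t}, (3*t - 5*e^{t} + 5)*e^{-3*t}], [-4*t*e^{-3*t}, (-8*t + 3*e^{t} - 2)*e^{-3*t}, (-2*t + 3*e^{t} - 3)*e^{-3*t}], [4*t*e^{-3*t}, 2*(4*t - e^{t} + 1)*e^{-3*t}, (2*t - 2*e^{t} + 3)*e^{-3*t}]]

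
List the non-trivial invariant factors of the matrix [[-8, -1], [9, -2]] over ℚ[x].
(x + 5)^2

The Jordan structure of A has elementary divisors (x + 5)^2. Arranging the block sizes at each eigenvalue in decreasing order and taking row products gives the invariant factors.

Invariant factors (smallest first, each dividing the next): (x + 5)^2.

Check: the last factor (x + 5)^2 is the minimal polynomial, and the product (x + 5)^2 is the characteristic polynomial.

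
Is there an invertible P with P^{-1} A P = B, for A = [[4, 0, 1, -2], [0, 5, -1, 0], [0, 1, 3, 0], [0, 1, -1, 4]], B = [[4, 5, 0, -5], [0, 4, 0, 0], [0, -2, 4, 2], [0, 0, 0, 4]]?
No.

Both have characteristic polynomial (x - 4)^4, but the minimal polynomial of A is (x - 4)^3 while the minimal polynomial of B is (x - 4)^2. The minimal polynomial is a similarity invariant, so A and B are not similar.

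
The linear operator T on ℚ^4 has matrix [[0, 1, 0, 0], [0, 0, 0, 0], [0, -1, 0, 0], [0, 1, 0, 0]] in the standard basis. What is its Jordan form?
J = [[0, 1, 0, 0], [0, 0, 0, 0], [0, 0, 0, 0], [0, 0, 0, 0]]

The characteristic polynomial is det(xI - A) = x^4, so the eigenvalues are 0 (algebraic multiplicity 4).

For λ = 0: rank(A) = 1, rank(A^2) = 0. The eigenspace has dimension 4 - 1 = 3, so there are 3 Jordan blocks; the rank sequence gives block sizes [2, 1, 1].

Assembling the blocks gives the Jordan form J above.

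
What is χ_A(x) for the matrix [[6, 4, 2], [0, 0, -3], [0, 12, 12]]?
χ_A(x) = (x - 6)^3

xI - A = [[x - 6, -4, -2], [0, x, 3], [0, -12, x - 12]].

Expanding det(xI - A) along the first row:
det(xI - A) = + (x - 6)·det([[x, 3], [-12, x - 12]]) - (-4)·det([[0, 3], [0, x - 12]]) + (-2)·det([[0, x], [0, -12]]).

Evaluating gives χ_A(x) = x^3 - 18x^2 + 108x - 216 = (x - 6)^3.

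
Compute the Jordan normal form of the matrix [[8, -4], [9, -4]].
The characteristic polynomial is det(xI - A) = (x - 2)^2, so the eigenvalues are 2 (algebraic multiplicity 2).

For λ = 2: rank(A - 2I) = 1, rank((A - 2I)^2) = 0. The eigenspace has dimension 2 - 1 = 1, so there is 1 Jordan block; the rank sequence gives block sizes [2].

Assembling the blocks gives the Jordan form J above.

J = [[2, 1], [0, 2]]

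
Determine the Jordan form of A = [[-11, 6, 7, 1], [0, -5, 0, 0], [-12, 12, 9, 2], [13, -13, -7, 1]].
J = [[-5, 0, 0, 0], [0, -5, 0, 0], [0, 0, 2, 1], [0, 0, 0, 2]]

The characteristic polynomial is det(xI - A) = (x - 2)^2(x + 5)^2, so the eigenvalues are -5 (algebraic multiplicity 2), 2 (algebraic multiplicity 2).

For λ = -5: rank(A + 5I) = 2. The eigenspace has dimension 4 - 2 = 2, so there are 2 Jordan blocks; the rank sequence gives block sizes [1, 1].

For λ = 2: rank(A - 2I) = 3, rank((A - 2I)^2) = 2. The eigenspace has dimension 4 - 3 = 1, so there is 1 Jordan block; the rank sequence gives block sizes [2].

Assembling the blocks gives the Jordan form J above.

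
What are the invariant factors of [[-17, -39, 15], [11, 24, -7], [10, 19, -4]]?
(x - 4)^2(x + 5)

The Jordan structure of A has elementary divisors (x + 5), (x - 4)^2. Arranging the block sizes at each eigenvalue in decreasing order and taking row products gives the invariant factors.

Invariant factors (smallest first, each dividing the next): (x - 4)^2(x + 5).

Check: the last factor (x - 4)^2(x + 5) is the minimal polynomial, and the product (x - 4)^2(x + 5) is the characteristic polynomial.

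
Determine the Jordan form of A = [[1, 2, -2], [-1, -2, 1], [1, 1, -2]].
J = [[-1, 1, 0], [0, -1, 0], [0, 0, -1]]

The characteristic polynomial is det(xI - A) = (x + 1)^3, so the eigenvalues are -1 (algebraic multiplicity 3).

For λ = -1: rank(A + I) = 1, rank((A + I)^2) = 0. The eigenspace has dimension 3 - 1 = 2, so there are 2 Jordan blocks; the rank sequence gives block sizes [2, 1].

Assembling the blocks gives the Jordan form J above.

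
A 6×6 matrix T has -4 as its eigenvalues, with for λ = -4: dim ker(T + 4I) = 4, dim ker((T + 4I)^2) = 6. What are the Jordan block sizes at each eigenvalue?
λ = -4: successive nullity increments [4, 2] count blocks of size ≥ k; block sizes are [2, 2, 1, 1].

Jordan blocks: (-4, 2), (-4, 2), (-4, 1), (-4, 1)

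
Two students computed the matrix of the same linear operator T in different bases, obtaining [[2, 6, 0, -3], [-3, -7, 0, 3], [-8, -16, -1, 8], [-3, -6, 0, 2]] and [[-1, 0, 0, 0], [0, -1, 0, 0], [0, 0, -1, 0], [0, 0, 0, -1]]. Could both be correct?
Both have characteristic polynomial (x + 1)^4, but the minimal polynomial of A is (x + 1)^2 while the minimal polynomial of B is x + 1. The minimal polynomial is a similarity invariant, so A and B are not similar.

No.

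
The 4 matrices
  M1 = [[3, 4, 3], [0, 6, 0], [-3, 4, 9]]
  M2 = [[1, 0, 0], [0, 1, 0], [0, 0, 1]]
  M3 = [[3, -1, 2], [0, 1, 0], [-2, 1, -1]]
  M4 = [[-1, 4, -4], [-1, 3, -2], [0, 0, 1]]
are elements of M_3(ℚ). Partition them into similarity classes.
Characteristic polynomials: χ_{M1} = (x - 6)^3, χ_{M2} = (x - 1)^3, χ_{M3} = (x - 1)^3, χ_{M4} = (x - 1)^3.

{M1}: invariant factors x - 6, (x - 6)^2.

{M2}: invariant factors x - 1, x - 1, x - 1.

{M3, M4}: invariant factors x - 1, (x - 1)^2.

Matrices are similar if and only if their invariant-factor lists agree; the partition into similarity classes is {M1}, {M2}, {M3, M4}.

3 classes: {M1}, {M2}, {M3, M4}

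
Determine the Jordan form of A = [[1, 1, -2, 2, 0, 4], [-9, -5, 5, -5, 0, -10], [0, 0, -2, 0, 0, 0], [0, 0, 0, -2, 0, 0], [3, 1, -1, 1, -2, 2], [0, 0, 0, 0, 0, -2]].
The characteristic polynomial is det(xI - A) = (x + 2)^6, so the eigenvalues are -2 (algebraic multiplicity 6).

For λ = -2: rank(A + 2I) = 2, rank((A + 2I)^2) = 1, rank((A + 2I)^3) = 0. The eigenspace has dimension 6 - 2 = 4, so there are 4 Jordan blocks; the rank sequence gives block sizes [3, 1, 1, 1].

Assembling the blocks gives the Jordan form J above.

J = [[-2, 1, 0, 0, 0, 0], [0, -2, 1, 0, 0, 0], [0, 0, -2, 0, 0, 0], [0, 0, 0, -2, 0, 0], [0, 0, 0, 0, -2, 0], [0, 0, 0, 0, 0, -2]]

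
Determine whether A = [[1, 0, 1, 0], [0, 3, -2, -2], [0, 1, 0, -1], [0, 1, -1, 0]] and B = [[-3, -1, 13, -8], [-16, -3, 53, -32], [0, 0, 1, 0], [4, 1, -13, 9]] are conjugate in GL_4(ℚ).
Two matrices over a field are similar if and only if they have the same invariant factors.

Both A and B have characteristic polynomial (x - 1)^4 and minimal polynomial (x - 1)^3. Computing further, both have invariant factors x - 1, (x - 1)^3. Hence A and B are similar.

Yes.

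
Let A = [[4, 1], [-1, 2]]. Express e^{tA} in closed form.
A has Jordan form J = [[3, 1], [0, 3]] with A = PJP^{-1}, so e^{tA} = P e^{tJ} P^{-1}.

For a Jordan block J_k(λ), e^{tJ_k(λ)} = e^{λt} · (I + tN + t^2 N^2/2! + ... + t^{k-1} N^{k-1}/(k-1)!) where N is the nilpotent superdiagonal part.

Assembling the blocks and conjugating back gives the entries of e^{tA} as shown above.

e^{tA} = [[(t + 1)*e^{3*t}, t*e^{3*t}], [-t*e^{3*t}, (1 - t)*e^{3*t}]]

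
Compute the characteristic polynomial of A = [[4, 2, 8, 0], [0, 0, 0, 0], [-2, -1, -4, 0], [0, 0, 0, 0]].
xI - A = [[x - 4, -2, -8, 0], [0, x, 0, 0], [2, 1, x + 4, 0], [0, 0, 0, x]].

Expanding det(xI - A) along the first row:
det(xI - A) = + (x - 4)·det([[x, 0, 0], [1, x + 4, 0], [0, 0, x]]) - (-2)·det([[0, 0, 0], [2, x + 4, 0], [0, 0, x]]) + (-8)·det([[0, x, 0], [2, 1, 0], [0, 0, x]]) - (0)·det([[0, x, 0], [2, 1, x + 4], [0, 0, 0]]).

Evaluating gives χ_A(x) = x^4.

χ_A(x) = x^4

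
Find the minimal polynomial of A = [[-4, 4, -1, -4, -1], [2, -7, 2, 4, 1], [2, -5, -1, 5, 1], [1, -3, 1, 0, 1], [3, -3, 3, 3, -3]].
m_A(x) = (x + 3)^3

The characteristic polynomial factors as (x + 3)^5. The minimal polynomial is ∏(x - λ)^{k_λ} where k_λ is the size of the largest Jordan block at λ.

For λ = -3: rank(A + 3I) = 3, and the largest Jordan block has size 3 (the smallest k with rank((A + 3I)^k) = rank((A + 3I)^(k+1))).

So m_A(x) = (x + 3)^3.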